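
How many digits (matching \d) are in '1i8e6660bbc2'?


\d matches any digit 0-9.
Scanning '1i8e6660bbc2':
  pos 0: '1' -> DIGIT
  pos 2: '8' -> DIGIT
  pos 4: '6' -> DIGIT
  pos 5: '6' -> DIGIT
  pos 6: '6' -> DIGIT
  pos 7: '0' -> DIGIT
  pos 11: '2' -> DIGIT
Digits found: ['1', '8', '6', '6', '6', '0', '2']
Total: 7

7


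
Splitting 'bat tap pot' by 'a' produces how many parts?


Splitting by 'a' breaks the string at each occurrence of the separator.
Text: 'bat tap pot'
Parts after split:
  Part 1: 'b'
  Part 2: 't t'
  Part 3: 'p pot'
Total parts: 3

3


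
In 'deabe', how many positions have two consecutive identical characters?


Looking for consecutive identical characters in 'deabe':
  pos 0-1: 'd' vs 'e' -> different
  pos 1-2: 'e' vs 'a' -> different
  pos 2-3: 'a' vs 'b' -> different
  pos 3-4: 'b' vs 'e' -> different
Consecutive identical pairs: []
Count: 0

0


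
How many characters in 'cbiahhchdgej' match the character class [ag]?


Character class [ag] matches any of: {a, g}
Scanning string 'cbiahhchdgej' character by character:
  pos 0: 'c' -> no
  pos 1: 'b' -> no
  pos 2: 'i' -> no
  pos 3: 'a' -> MATCH
  pos 4: 'h' -> no
  pos 5: 'h' -> no
  pos 6: 'c' -> no
  pos 7: 'h' -> no
  pos 8: 'd' -> no
  pos 9: 'g' -> MATCH
  pos 10: 'e' -> no
  pos 11: 'j' -> no
Total matches: 2

2


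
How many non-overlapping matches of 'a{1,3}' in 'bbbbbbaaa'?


Pattern 'a{1,3}' matches between 1 and 3 consecutive a's (greedy).
String: 'bbbbbbaaa'
Finding runs of a's and applying greedy matching:
  Run at pos 6: 'aaa' (length 3)
Matches: ['aaa']
Count: 1

1


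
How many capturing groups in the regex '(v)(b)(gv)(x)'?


To count capturing groups, count each '(' that starts a group.
Pattern: '(v)(b)(gv)(x)'
Walking through the pattern:
  Position 0: '(' -> group #1
  Position 3: '(' -> group #2
  Position 6: '(' -> group #3
  Position 10: '(' -> group #4
Total capturing groups: 4

4


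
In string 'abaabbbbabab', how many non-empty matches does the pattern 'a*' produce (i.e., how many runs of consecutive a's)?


Pattern 'a*' matches zero or more a's. We want non-empty runs of consecutive a's.
String: 'abaabbbbabab'
Walking through the string to find runs of a's:
  Run 1: positions 0-0 -> 'a'
  Run 2: positions 2-3 -> 'aa'
  Run 3: positions 8-8 -> 'a'
  Run 4: positions 10-10 -> 'a'
Non-empty runs found: ['a', 'aa', 'a', 'a']
Count: 4

4


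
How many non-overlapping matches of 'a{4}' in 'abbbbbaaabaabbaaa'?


Pattern 'a{4}' matches exactly 4 consecutive a's (greedy, non-overlapping).
String: 'abbbbbaaabaabbaaa'
Scanning for runs of a's:
  Run at pos 0: 'a' (length 1) -> 0 match(es)
  Run at pos 6: 'aaa' (length 3) -> 0 match(es)
  Run at pos 10: 'aa' (length 2) -> 0 match(es)
  Run at pos 14: 'aaa' (length 3) -> 0 match(es)
Matches found: []
Total: 0

0


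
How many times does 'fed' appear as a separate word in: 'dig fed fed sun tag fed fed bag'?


Scanning each word for exact match 'fed':
  Word 1: 'dig' -> no
  Word 2: 'fed' -> MATCH
  Word 3: 'fed' -> MATCH
  Word 4: 'sun' -> no
  Word 5: 'tag' -> no
  Word 6: 'fed' -> MATCH
  Word 7: 'fed' -> MATCH
  Word 8: 'bag' -> no
Total matches: 4

4


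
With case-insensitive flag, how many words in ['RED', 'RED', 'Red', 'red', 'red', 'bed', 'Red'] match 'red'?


Case-insensitive matching: compare each word's lowercase form to 'red'.
  'RED' -> lower='red' -> MATCH
  'RED' -> lower='red' -> MATCH
  'Red' -> lower='red' -> MATCH
  'red' -> lower='red' -> MATCH
  'red' -> lower='red' -> MATCH
  'bed' -> lower='bed' -> no
  'Red' -> lower='red' -> MATCH
Matches: ['RED', 'RED', 'Red', 'red', 'red', 'Red']
Count: 6

6


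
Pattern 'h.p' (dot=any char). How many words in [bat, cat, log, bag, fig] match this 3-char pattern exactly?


Pattern 'h.p' means: starts with 'h', any single char, ends with 'p'.
Checking each word (must be exactly 3 chars):
  'bat' (len=3): no
  'cat' (len=3): no
  'log' (len=3): no
  'bag' (len=3): no
  'fig' (len=3): no
Matching words: []
Total: 0

0


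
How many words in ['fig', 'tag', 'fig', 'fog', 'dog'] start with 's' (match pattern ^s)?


Pattern ^s anchors to start of word. Check which words begin with 's':
  'fig' -> no
  'tag' -> no
  'fig' -> no
  'fog' -> no
  'dog' -> no
Matching words: []
Count: 0

0


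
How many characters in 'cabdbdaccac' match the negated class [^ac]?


Negated class [^ac] matches any char NOT in {a, c}
Scanning 'cabdbdaccac':
  pos 0: 'c' -> no (excluded)
  pos 1: 'a' -> no (excluded)
  pos 2: 'b' -> MATCH
  pos 3: 'd' -> MATCH
  pos 4: 'b' -> MATCH
  pos 5: 'd' -> MATCH
  pos 6: 'a' -> no (excluded)
  pos 7: 'c' -> no (excluded)
  pos 8: 'c' -> no (excluded)
  pos 9: 'a' -> no (excluded)
  pos 10: 'c' -> no (excluded)
Total matches: 4

4


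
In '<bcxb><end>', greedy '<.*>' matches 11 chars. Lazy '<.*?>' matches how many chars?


Greedy '<.*>' tries to match as MUCH as possible.
Lazy '<.*?>' tries to match as LITTLE as possible.

String: '<bcxb><end>'
Greedy '<.*>' starts at first '<' and extends to the LAST '>': '<bcxb><end>' (11 chars)
Lazy '<.*?>' starts at first '<' and stops at the FIRST '>': '<bcxb>' (6 chars)

6


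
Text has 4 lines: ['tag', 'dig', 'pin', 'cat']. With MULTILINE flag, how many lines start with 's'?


With MULTILINE flag, ^ matches the start of each line.
Lines: ['tag', 'dig', 'pin', 'cat']
Checking which lines start with 's':
  Line 1: 'tag' -> no
  Line 2: 'dig' -> no
  Line 3: 'pin' -> no
  Line 4: 'cat' -> no
Matching lines: []
Count: 0

0


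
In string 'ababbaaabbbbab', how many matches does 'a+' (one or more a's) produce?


Pattern 'a+' matches one or more consecutive a's.
String: 'ababbaaabbbbab'
Scanning for runs of a:
  Match 1: 'a' (length 1)
  Match 2: 'a' (length 1)
  Match 3: 'aaa' (length 3)
  Match 4: 'a' (length 1)
Total matches: 4

4


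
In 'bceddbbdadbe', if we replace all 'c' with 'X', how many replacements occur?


re.sub('c', 'X', text) replaces every occurrence of 'c' with 'X'.
Text: 'bceddbbdadbe'
Scanning for 'c':
  pos 1: 'c' -> replacement #1
Total replacements: 1

1


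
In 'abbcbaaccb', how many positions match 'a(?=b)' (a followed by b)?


Lookahead 'a(?=b)' matches 'a' only when followed by 'b'.
String: 'abbcbaaccb'
Checking each position where char is 'a':
  pos 0: 'a' -> MATCH (next='b')
  pos 5: 'a' -> no (next='a')
  pos 6: 'a' -> no (next='c')
Matching positions: [0]
Count: 1

1


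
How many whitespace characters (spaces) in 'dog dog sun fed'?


\s matches whitespace characters (spaces, tabs, etc.).
Text: 'dog dog sun fed'
This text has 4 words separated by spaces.
Number of spaces = number of words - 1 = 4 - 1 = 3

3


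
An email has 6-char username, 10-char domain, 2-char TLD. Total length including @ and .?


An email address has format: username@domain.tld
Username length: 6
'@' character: 1
Domain length: 10
'.' character: 1
TLD length: 2
Total = 6 + 1 + 10 + 1 + 2 = 20

20


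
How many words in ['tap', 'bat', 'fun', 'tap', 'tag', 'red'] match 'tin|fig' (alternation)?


Alternation 'tin|fig' matches either 'tin' or 'fig'.
Checking each word:
  'tap' -> no
  'bat' -> no
  'fun' -> no
  'tap' -> no
  'tag' -> no
  'red' -> no
Matches: []
Count: 0

0


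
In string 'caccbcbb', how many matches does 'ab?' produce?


Pattern 'ab?' matches 'a' optionally followed by 'b'.
String: 'caccbcbb'
Scanning left to right for 'a' then checking next char:
  Match 1: 'a' (a not followed by b)
Total matches: 1

1


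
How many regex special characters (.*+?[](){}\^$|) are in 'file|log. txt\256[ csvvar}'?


Regex special characters are: . * + ? [ ] ( ) { } \ ^ $ |
Scanning 'file|log. txt\256[ csvvar}':
  pos 4: '|' -> SPECIAL
  pos 8: '.' -> SPECIAL
  pos 13: '\' -> SPECIAL
  pos 17: '[' -> SPECIAL
  pos 25: '}' -> SPECIAL
Special chars found: ['|', '.', '\\', '[', '}']
Total: 5

5


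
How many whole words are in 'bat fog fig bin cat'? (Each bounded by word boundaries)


Word boundaries (\b) mark the start/end of each word.
Text: 'bat fog fig bin cat'
Splitting by whitespace:
  Word 1: 'bat'
  Word 2: 'fog'
  Word 3: 'fig'
  Word 4: 'bin'
  Word 5: 'cat'
Total whole words: 5

5


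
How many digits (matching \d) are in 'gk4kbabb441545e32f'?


\d matches any digit 0-9.
Scanning 'gk4kbabb441545e32f':
  pos 2: '4' -> DIGIT
  pos 8: '4' -> DIGIT
  pos 9: '4' -> DIGIT
  pos 10: '1' -> DIGIT
  pos 11: '5' -> DIGIT
  pos 12: '4' -> DIGIT
  pos 13: '5' -> DIGIT
  pos 15: '3' -> DIGIT
  pos 16: '2' -> DIGIT
Digits found: ['4', '4', '4', '1', '5', '4', '5', '3', '2']
Total: 9

9


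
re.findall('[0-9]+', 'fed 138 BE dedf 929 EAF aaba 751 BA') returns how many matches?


Pattern '[0-9]+' finds one or more digits.
Text: 'fed 138 BE dedf 929 EAF aaba 751 BA'
Scanning for matches:
  Match 1: '138'
  Match 2: '929'
  Match 3: '751'
Total matches: 3

3


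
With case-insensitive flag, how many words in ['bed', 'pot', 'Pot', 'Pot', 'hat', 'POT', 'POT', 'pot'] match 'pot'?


Case-insensitive matching: compare each word's lowercase form to 'pot'.
  'bed' -> lower='bed' -> no
  'pot' -> lower='pot' -> MATCH
  'Pot' -> lower='pot' -> MATCH
  'Pot' -> lower='pot' -> MATCH
  'hat' -> lower='hat' -> no
  'POT' -> lower='pot' -> MATCH
  'POT' -> lower='pot' -> MATCH
  'pot' -> lower='pot' -> MATCH
Matches: ['pot', 'Pot', 'Pot', 'POT', 'POT', 'pot']
Count: 6

6


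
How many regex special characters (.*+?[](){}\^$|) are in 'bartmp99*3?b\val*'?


Regex special characters are: . * + ? [ ] ( ) { } \ ^ $ |
Scanning 'bartmp99*3?b\val*':
  pos 8: '*' -> SPECIAL
  pos 10: '?' -> SPECIAL
  pos 12: '\' -> SPECIAL
  pos 16: '*' -> SPECIAL
Special chars found: ['*', '?', '\\', '*']
Total: 4

4


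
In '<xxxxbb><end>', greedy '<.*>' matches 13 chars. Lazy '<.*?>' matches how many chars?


Greedy '<.*>' tries to match as MUCH as possible.
Lazy '<.*?>' tries to match as LITTLE as possible.

String: '<xxxxbb><end>'
Greedy '<.*>' starts at first '<' and extends to the LAST '>': '<xxxxbb><end>' (13 chars)
Lazy '<.*?>' starts at first '<' and stops at the FIRST '>': '<xxxxbb>' (8 chars)

8


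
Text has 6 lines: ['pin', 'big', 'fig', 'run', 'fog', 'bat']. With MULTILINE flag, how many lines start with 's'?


With MULTILINE flag, ^ matches the start of each line.
Lines: ['pin', 'big', 'fig', 'run', 'fog', 'bat']
Checking which lines start with 's':
  Line 1: 'pin' -> no
  Line 2: 'big' -> no
  Line 3: 'fig' -> no
  Line 4: 'run' -> no
  Line 5: 'fog' -> no
  Line 6: 'bat' -> no
Matching lines: []
Count: 0

0


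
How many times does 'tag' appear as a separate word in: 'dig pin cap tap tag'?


Scanning each word for exact match 'tag':
  Word 1: 'dig' -> no
  Word 2: 'pin' -> no
  Word 3: 'cap' -> no
  Word 4: 'tap' -> no
  Word 5: 'tag' -> MATCH
Total matches: 1

1


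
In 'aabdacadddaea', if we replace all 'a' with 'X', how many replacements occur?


re.sub('a', 'X', text) replaces every occurrence of 'a' with 'X'.
Text: 'aabdacadddaea'
Scanning for 'a':
  pos 0: 'a' -> replacement #1
  pos 1: 'a' -> replacement #2
  pos 4: 'a' -> replacement #3
  pos 6: 'a' -> replacement #4
  pos 10: 'a' -> replacement #5
  pos 12: 'a' -> replacement #6
Total replacements: 6

6


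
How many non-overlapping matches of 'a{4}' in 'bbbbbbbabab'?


Pattern 'a{4}' matches exactly 4 consecutive a's (greedy, non-overlapping).
String: 'bbbbbbbabab'
Scanning for runs of a's:
  Run at pos 7: 'a' (length 1) -> 0 match(es)
  Run at pos 9: 'a' (length 1) -> 0 match(es)
Matches found: []
Total: 0

0


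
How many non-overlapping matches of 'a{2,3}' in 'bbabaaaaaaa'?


Pattern 'a{2,3}' matches between 2 and 3 consecutive a's (greedy).
String: 'bbabaaaaaaa'
Finding runs of a's and applying greedy matching:
  Run at pos 2: 'a' (length 1)
  Run at pos 4: 'aaaaaaa' (length 7)
Matches: ['aaa', 'aaa']
Count: 2

2


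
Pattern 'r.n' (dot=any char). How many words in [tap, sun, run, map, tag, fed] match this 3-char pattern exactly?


Pattern 'r.n' means: starts with 'r', any single char, ends with 'n'.
Checking each word (must be exactly 3 chars):
  'tap' (len=3): no
  'sun' (len=3): no
  'run' (len=3): MATCH
  'map' (len=3): no
  'tag' (len=3): no
  'fed' (len=3): no
Matching words: ['run']
Total: 1

1


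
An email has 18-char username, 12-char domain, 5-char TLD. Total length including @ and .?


An email address has format: username@domain.tld
Username length: 18
'@' character: 1
Domain length: 12
'.' character: 1
TLD length: 5
Total = 18 + 1 + 12 + 1 + 5 = 37

37


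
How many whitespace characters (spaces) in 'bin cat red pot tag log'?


\s matches whitespace characters (spaces, tabs, etc.).
Text: 'bin cat red pot tag log'
This text has 6 words separated by spaces.
Number of spaces = number of words - 1 = 6 - 1 = 5

5


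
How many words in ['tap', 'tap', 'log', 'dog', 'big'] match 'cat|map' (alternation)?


Alternation 'cat|map' matches either 'cat' or 'map'.
Checking each word:
  'tap' -> no
  'tap' -> no
  'log' -> no
  'dog' -> no
  'big' -> no
Matches: []
Count: 0

0


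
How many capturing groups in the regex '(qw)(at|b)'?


To count capturing groups, count each '(' that starts a group.
Pattern: '(qw)(at|b)'
Walking through the pattern:
  Position 0: '(' -> group #1
  Position 4: '(' -> group #2
Total capturing groups: 2

2


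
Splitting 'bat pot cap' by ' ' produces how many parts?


Splitting by ' ' breaks the string at each occurrence of the separator.
Text: 'bat pot cap'
Parts after split:
  Part 1: 'bat'
  Part 2: 'pot'
  Part 3: 'cap'
Total parts: 3

3


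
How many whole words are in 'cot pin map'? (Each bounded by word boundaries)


Word boundaries (\b) mark the start/end of each word.
Text: 'cot pin map'
Splitting by whitespace:
  Word 1: 'cot'
  Word 2: 'pin'
  Word 3: 'map'
Total whole words: 3

3


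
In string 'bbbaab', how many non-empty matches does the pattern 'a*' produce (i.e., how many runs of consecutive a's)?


Pattern 'a*' matches zero or more a's. We want non-empty runs of consecutive a's.
String: 'bbbaab'
Walking through the string to find runs of a's:
  Run 1: positions 3-4 -> 'aa'
Non-empty runs found: ['aa']
Count: 1

1


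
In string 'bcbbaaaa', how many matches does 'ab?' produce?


Pattern 'ab?' matches 'a' optionally followed by 'b'.
String: 'bcbbaaaa'
Scanning left to right for 'a' then checking next char:
  Match 1: 'a' (a not followed by b)
  Match 2: 'a' (a not followed by b)
  Match 3: 'a' (a not followed by b)
  Match 4: 'a' (a not followed by b)
Total matches: 4

4


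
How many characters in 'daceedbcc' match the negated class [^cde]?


Negated class [^cde] matches any char NOT in {c, d, e}
Scanning 'daceedbcc':
  pos 0: 'd' -> no (excluded)
  pos 1: 'a' -> MATCH
  pos 2: 'c' -> no (excluded)
  pos 3: 'e' -> no (excluded)
  pos 4: 'e' -> no (excluded)
  pos 5: 'd' -> no (excluded)
  pos 6: 'b' -> MATCH
  pos 7: 'c' -> no (excluded)
  pos 8: 'c' -> no (excluded)
Total matches: 2

2


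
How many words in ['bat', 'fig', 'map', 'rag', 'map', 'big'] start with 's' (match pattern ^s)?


Pattern ^s anchors to start of word. Check which words begin with 's':
  'bat' -> no
  'fig' -> no
  'map' -> no
  'rag' -> no
  'map' -> no
  'big' -> no
Matching words: []
Count: 0

0


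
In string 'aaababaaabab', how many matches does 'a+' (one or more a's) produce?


Pattern 'a+' matches one or more consecutive a's.
String: 'aaababaaabab'
Scanning for runs of a:
  Match 1: 'aaa' (length 3)
  Match 2: 'a' (length 1)
  Match 3: 'aaa' (length 3)
  Match 4: 'a' (length 1)
Total matches: 4

4


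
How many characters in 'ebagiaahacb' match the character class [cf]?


Character class [cf] matches any of: {c, f}
Scanning string 'ebagiaahacb' character by character:
  pos 0: 'e' -> no
  pos 1: 'b' -> no
  pos 2: 'a' -> no
  pos 3: 'g' -> no
  pos 4: 'i' -> no
  pos 5: 'a' -> no
  pos 6: 'a' -> no
  pos 7: 'h' -> no
  pos 8: 'a' -> no
  pos 9: 'c' -> MATCH
  pos 10: 'b' -> no
Total matches: 1

1


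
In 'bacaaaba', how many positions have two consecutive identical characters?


Looking for consecutive identical characters in 'bacaaaba':
  pos 0-1: 'b' vs 'a' -> different
  pos 1-2: 'a' vs 'c' -> different
  pos 2-3: 'c' vs 'a' -> different
  pos 3-4: 'a' vs 'a' -> MATCH ('aa')
  pos 4-5: 'a' vs 'a' -> MATCH ('aa')
  pos 5-6: 'a' vs 'b' -> different
  pos 6-7: 'b' vs 'a' -> different
Consecutive identical pairs: ['aa', 'aa']
Count: 2

2


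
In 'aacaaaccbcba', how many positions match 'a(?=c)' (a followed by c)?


Lookahead 'a(?=c)' matches 'a' only when followed by 'c'.
String: 'aacaaaccbcba'
Checking each position where char is 'a':
  pos 0: 'a' -> no (next='a')
  pos 1: 'a' -> MATCH (next='c')
  pos 3: 'a' -> no (next='a')
  pos 4: 'a' -> no (next='a')
  pos 5: 'a' -> MATCH (next='c')
Matching positions: [1, 5]
Count: 2

2


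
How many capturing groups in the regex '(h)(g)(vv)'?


To count capturing groups, count each '(' that starts a group.
Pattern: '(h)(g)(vv)'
Walking through the pattern:
  Position 0: '(' -> group #1
  Position 3: '(' -> group #2
  Position 6: '(' -> group #3
Total capturing groups: 3

3


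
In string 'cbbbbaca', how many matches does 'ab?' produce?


Pattern 'ab?' matches 'a' optionally followed by 'b'.
String: 'cbbbbaca'
Scanning left to right for 'a' then checking next char:
  Match 1: 'a' (a not followed by b)
  Match 2: 'a' (a not followed by b)
Total matches: 2

2


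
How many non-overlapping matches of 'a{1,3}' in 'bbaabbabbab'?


Pattern 'a{1,3}' matches between 1 and 3 consecutive a's (greedy).
String: 'bbaabbabbab'
Finding runs of a's and applying greedy matching:
  Run at pos 2: 'aa' (length 2)
  Run at pos 6: 'a' (length 1)
  Run at pos 9: 'a' (length 1)
Matches: ['aa', 'a', 'a']
Count: 3

3


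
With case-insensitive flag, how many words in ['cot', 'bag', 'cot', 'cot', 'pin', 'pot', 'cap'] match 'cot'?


Case-insensitive matching: compare each word's lowercase form to 'cot'.
  'cot' -> lower='cot' -> MATCH
  'bag' -> lower='bag' -> no
  'cot' -> lower='cot' -> MATCH
  'cot' -> lower='cot' -> MATCH
  'pin' -> lower='pin' -> no
  'pot' -> lower='pot' -> no
  'cap' -> lower='cap' -> no
Matches: ['cot', 'cot', 'cot']
Count: 3

3


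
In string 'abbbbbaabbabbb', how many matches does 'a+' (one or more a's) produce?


Pattern 'a+' matches one or more consecutive a's.
String: 'abbbbbaabbabbb'
Scanning for runs of a:
  Match 1: 'a' (length 1)
  Match 2: 'aa' (length 2)
  Match 3: 'a' (length 1)
Total matches: 3

3


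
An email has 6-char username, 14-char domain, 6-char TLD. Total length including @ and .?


An email address has format: username@domain.tld
Username length: 6
'@' character: 1
Domain length: 14
'.' character: 1
TLD length: 6
Total = 6 + 1 + 14 + 1 + 6 = 28

28


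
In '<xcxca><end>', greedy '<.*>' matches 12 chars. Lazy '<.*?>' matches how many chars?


Greedy '<.*>' tries to match as MUCH as possible.
Lazy '<.*?>' tries to match as LITTLE as possible.

String: '<xcxca><end>'
Greedy '<.*>' starts at first '<' and extends to the LAST '>': '<xcxca><end>' (12 chars)
Lazy '<.*?>' starts at first '<' and stops at the FIRST '>': '<xcxca>' (7 chars)

7


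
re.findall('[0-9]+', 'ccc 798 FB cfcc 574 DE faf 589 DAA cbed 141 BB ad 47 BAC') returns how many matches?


Pattern '[0-9]+' finds one or more digits.
Text: 'ccc 798 FB cfcc 574 DE faf 589 DAA cbed 141 BB ad 47 BAC'
Scanning for matches:
  Match 1: '798'
  Match 2: '574'
  Match 3: '589'
  Match 4: '141'
  Match 5: '47'
Total matches: 5

5


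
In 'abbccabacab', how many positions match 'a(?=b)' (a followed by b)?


Lookahead 'a(?=b)' matches 'a' only when followed by 'b'.
String: 'abbccabacab'
Checking each position where char is 'a':
  pos 0: 'a' -> MATCH (next='b')
  pos 5: 'a' -> MATCH (next='b')
  pos 7: 'a' -> no (next='c')
  pos 9: 'a' -> MATCH (next='b')
Matching positions: [0, 5, 9]
Count: 3

3


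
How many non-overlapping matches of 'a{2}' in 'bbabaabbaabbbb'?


Pattern 'a{2}' matches exactly 2 consecutive a's (greedy, non-overlapping).
String: 'bbabaabbaabbbb'
Scanning for runs of a's:
  Run at pos 2: 'a' (length 1) -> 0 match(es)
  Run at pos 4: 'aa' (length 2) -> 1 match(es)
  Run at pos 8: 'aa' (length 2) -> 1 match(es)
Matches found: ['aa', 'aa']
Total: 2

2


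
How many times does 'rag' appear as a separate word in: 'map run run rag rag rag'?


Scanning each word for exact match 'rag':
  Word 1: 'map' -> no
  Word 2: 'run' -> no
  Word 3: 'run' -> no
  Word 4: 'rag' -> MATCH
  Word 5: 'rag' -> MATCH
  Word 6: 'rag' -> MATCH
Total matches: 3

3


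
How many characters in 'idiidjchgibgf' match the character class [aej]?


Character class [aej] matches any of: {a, e, j}
Scanning string 'idiidjchgibgf' character by character:
  pos 0: 'i' -> no
  pos 1: 'd' -> no
  pos 2: 'i' -> no
  pos 3: 'i' -> no
  pos 4: 'd' -> no
  pos 5: 'j' -> MATCH
  pos 6: 'c' -> no
  pos 7: 'h' -> no
  pos 8: 'g' -> no
  pos 9: 'i' -> no
  pos 10: 'b' -> no
  pos 11: 'g' -> no
  pos 12: 'f' -> no
Total matches: 1

1


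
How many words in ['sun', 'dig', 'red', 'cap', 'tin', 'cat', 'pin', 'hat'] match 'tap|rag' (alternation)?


Alternation 'tap|rag' matches either 'tap' or 'rag'.
Checking each word:
  'sun' -> no
  'dig' -> no
  'red' -> no
  'cap' -> no
  'tin' -> no
  'cat' -> no
  'pin' -> no
  'hat' -> no
Matches: []
Count: 0

0


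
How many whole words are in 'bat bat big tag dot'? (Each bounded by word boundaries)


Word boundaries (\b) mark the start/end of each word.
Text: 'bat bat big tag dot'
Splitting by whitespace:
  Word 1: 'bat'
  Word 2: 'bat'
  Word 3: 'big'
  Word 4: 'tag'
  Word 5: 'dot'
Total whole words: 5

5


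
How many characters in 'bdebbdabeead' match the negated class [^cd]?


Negated class [^cd] matches any char NOT in {c, d}
Scanning 'bdebbdabeead':
  pos 0: 'b' -> MATCH
  pos 1: 'd' -> no (excluded)
  pos 2: 'e' -> MATCH
  pos 3: 'b' -> MATCH
  pos 4: 'b' -> MATCH
  pos 5: 'd' -> no (excluded)
  pos 6: 'a' -> MATCH
  pos 7: 'b' -> MATCH
  pos 8: 'e' -> MATCH
  pos 9: 'e' -> MATCH
  pos 10: 'a' -> MATCH
  pos 11: 'd' -> no (excluded)
Total matches: 9

9


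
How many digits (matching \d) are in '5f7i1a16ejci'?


\d matches any digit 0-9.
Scanning '5f7i1a16ejci':
  pos 0: '5' -> DIGIT
  pos 2: '7' -> DIGIT
  pos 4: '1' -> DIGIT
  pos 6: '1' -> DIGIT
  pos 7: '6' -> DIGIT
Digits found: ['5', '7', '1', '1', '6']
Total: 5

5


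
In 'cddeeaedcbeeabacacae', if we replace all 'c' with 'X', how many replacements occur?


re.sub('c', 'X', text) replaces every occurrence of 'c' with 'X'.
Text: 'cddeeaedcbeeabacacae'
Scanning for 'c':
  pos 0: 'c' -> replacement #1
  pos 8: 'c' -> replacement #2
  pos 15: 'c' -> replacement #3
  pos 17: 'c' -> replacement #4
Total replacements: 4

4


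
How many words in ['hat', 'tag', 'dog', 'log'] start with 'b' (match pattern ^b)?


Pattern ^b anchors to start of word. Check which words begin with 'b':
  'hat' -> no
  'tag' -> no
  'dog' -> no
  'log' -> no
Matching words: []
Count: 0

0


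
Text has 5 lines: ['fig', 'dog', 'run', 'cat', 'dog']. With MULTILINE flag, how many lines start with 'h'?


With MULTILINE flag, ^ matches the start of each line.
Lines: ['fig', 'dog', 'run', 'cat', 'dog']
Checking which lines start with 'h':
  Line 1: 'fig' -> no
  Line 2: 'dog' -> no
  Line 3: 'run' -> no
  Line 4: 'cat' -> no
  Line 5: 'dog' -> no
Matching lines: []
Count: 0

0


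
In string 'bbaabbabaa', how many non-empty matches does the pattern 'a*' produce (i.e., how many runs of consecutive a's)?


Pattern 'a*' matches zero or more a's. We want non-empty runs of consecutive a's.
String: 'bbaabbabaa'
Walking through the string to find runs of a's:
  Run 1: positions 2-3 -> 'aa'
  Run 2: positions 6-6 -> 'a'
  Run 3: positions 8-9 -> 'aa'
Non-empty runs found: ['aa', 'a', 'aa']
Count: 3

3


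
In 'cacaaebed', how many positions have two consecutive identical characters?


Looking for consecutive identical characters in 'cacaaebed':
  pos 0-1: 'c' vs 'a' -> different
  pos 1-2: 'a' vs 'c' -> different
  pos 2-3: 'c' vs 'a' -> different
  pos 3-4: 'a' vs 'a' -> MATCH ('aa')
  pos 4-5: 'a' vs 'e' -> different
  pos 5-6: 'e' vs 'b' -> different
  pos 6-7: 'b' vs 'e' -> different
  pos 7-8: 'e' vs 'd' -> different
Consecutive identical pairs: ['aa']
Count: 1

1


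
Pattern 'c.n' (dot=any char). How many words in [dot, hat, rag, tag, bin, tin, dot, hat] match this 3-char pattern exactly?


Pattern 'c.n' means: starts with 'c', any single char, ends with 'n'.
Checking each word (must be exactly 3 chars):
  'dot' (len=3): no
  'hat' (len=3): no
  'rag' (len=3): no
  'tag' (len=3): no
  'bin' (len=3): no
  'tin' (len=3): no
  'dot' (len=3): no
  'hat' (len=3): no
Matching words: []
Total: 0

0


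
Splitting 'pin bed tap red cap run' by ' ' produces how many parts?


Splitting by ' ' breaks the string at each occurrence of the separator.
Text: 'pin bed tap red cap run'
Parts after split:
  Part 1: 'pin'
  Part 2: 'bed'
  Part 3: 'tap'
  Part 4: 'red'
  Part 5: 'cap'
  Part 6: 'run'
Total parts: 6

6


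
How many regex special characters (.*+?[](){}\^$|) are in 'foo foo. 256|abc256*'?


Regex special characters are: . * + ? [ ] ( ) { } \ ^ $ |
Scanning 'foo foo. 256|abc256*':
  pos 7: '.' -> SPECIAL
  pos 12: '|' -> SPECIAL
  pos 19: '*' -> SPECIAL
Special chars found: ['.', '|', '*']
Total: 3

3


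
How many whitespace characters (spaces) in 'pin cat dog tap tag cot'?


\s matches whitespace characters (spaces, tabs, etc.).
Text: 'pin cat dog tap tag cot'
This text has 6 words separated by spaces.
Number of spaces = number of words - 1 = 6 - 1 = 5

5


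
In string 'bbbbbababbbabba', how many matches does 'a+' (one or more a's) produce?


Pattern 'a+' matches one or more consecutive a's.
String: 'bbbbbababbbabba'
Scanning for runs of a:
  Match 1: 'a' (length 1)
  Match 2: 'a' (length 1)
  Match 3: 'a' (length 1)
  Match 4: 'a' (length 1)
Total matches: 4

4


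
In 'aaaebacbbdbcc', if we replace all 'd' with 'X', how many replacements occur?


re.sub('d', 'X', text) replaces every occurrence of 'd' with 'X'.
Text: 'aaaebacbbdbcc'
Scanning for 'd':
  pos 9: 'd' -> replacement #1
Total replacements: 1

1


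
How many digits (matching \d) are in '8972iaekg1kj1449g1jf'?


\d matches any digit 0-9.
Scanning '8972iaekg1kj1449g1jf':
  pos 0: '8' -> DIGIT
  pos 1: '9' -> DIGIT
  pos 2: '7' -> DIGIT
  pos 3: '2' -> DIGIT
  pos 9: '1' -> DIGIT
  pos 12: '1' -> DIGIT
  pos 13: '4' -> DIGIT
  pos 14: '4' -> DIGIT
  pos 15: '9' -> DIGIT
  pos 17: '1' -> DIGIT
Digits found: ['8', '9', '7', '2', '1', '1', '4', '4', '9', '1']
Total: 10

10


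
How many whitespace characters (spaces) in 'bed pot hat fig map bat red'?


\s matches whitespace characters (spaces, tabs, etc.).
Text: 'bed pot hat fig map bat red'
This text has 7 words separated by spaces.
Number of spaces = number of words - 1 = 7 - 1 = 6

6


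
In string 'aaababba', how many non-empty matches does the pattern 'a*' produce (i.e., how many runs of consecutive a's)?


Pattern 'a*' matches zero or more a's. We want non-empty runs of consecutive a's.
String: 'aaababba'
Walking through the string to find runs of a's:
  Run 1: positions 0-2 -> 'aaa'
  Run 2: positions 4-4 -> 'a'
  Run 3: positions 7-7 -> 'a'
Non-empty runs found: ['aaa', 'a', 'a']
Count: 3

3


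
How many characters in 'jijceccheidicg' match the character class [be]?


Character class [be] matches any of: {b, e}
Scanning string 'jijceccheidicg' character by character:
  pos 0: 'j' -> no
  pos 1: 'i' -> no
  pos 2: 'j' -> no
  pos 3: 'c' -> no
  pos 4: 'e' -> MATCH
  pos 5: 'c' -> no
  pos 6: 'c' -> no
  pos 7: 'h' -> no
  pos 8: 'e' -> MATCH
  pos 9: 'i' -> no
  pos 10: 'd' -> no
  pos 11: 'i' -> no
  pos 12: 'c' -> no
  pos 13: 'g' -> no
Total matches: 2

2


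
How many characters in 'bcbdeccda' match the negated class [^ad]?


Negated class [^ad] matches any char NOT in {a, d}
Scanning 'bcbdeccda':
  pos 0: 'b' -> MATCH
  pos 1: 'c' -> MATCH
  pos 2: 'b' -> MATCH
  pos 3: 'd' -> no (excluded)
  pos 4: 'e' -> MATCH
  pos 5: 'c' -> MATCH
  pos 6: 'c' -> MATCH
  pos 7: 'd' -> no (excluded)
  pos 8: 'a' -> no (excluded)
Total matches: 6

6


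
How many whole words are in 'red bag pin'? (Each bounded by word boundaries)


Word boundaries (\b) mark the start/end of each word.
Text: 'red bag pin'
Splitting by whitespace:
  Word 1: 'red'
  Word 2: 'bag'
  Word 3: 'pin'
Total whole words: 3

3


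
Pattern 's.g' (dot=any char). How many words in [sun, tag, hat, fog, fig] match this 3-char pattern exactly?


Pattern 's.g' means: starts with 's', any single char, ends with 'g'.
Checking each word (must be exactly 3 chars):
  'sun' (len=3): no
  'tag' (len=3): no
  'hat' (len=3): no
  'fog' (len=3): no
  'fig' (len=3): no
Matching words: []
Total: 0

0


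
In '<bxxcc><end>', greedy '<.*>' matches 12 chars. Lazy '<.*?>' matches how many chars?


Greedy '<.*>' tries to match as MUCH as possible.
Lazy '<.*?>' tries to match as LITTLE as possible.

String: '<bxxcc><end>'
Greedy '<.*>' starts at first '<' and extends to the LAST '>': '<bxxcc><end>' (12 chars)
Lazy '<.*?>' starts at first '<' and stops at the FIRST '>': '<bxxcc>' (7 chars)

7


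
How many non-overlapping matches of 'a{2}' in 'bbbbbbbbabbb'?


Pattern 'a{2}' matches exactly 2 consecutive a's (greedy, non-overlapping).
String: 'bbbbbbbbabbb'
Scanning for runs of a's:
  Run at pos 8: 'a' (length 1) -> 0 match(es)
Matches found: []
Total: 0

0


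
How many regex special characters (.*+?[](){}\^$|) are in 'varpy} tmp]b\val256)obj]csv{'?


Regex special characters are: . * + ? [ ] ( ) { } \ ^ $ |
Scanning 'varpy} tmp]b\val256)obj]csv{':
  pos 5: '}' -> SPECIAL
  pos 10: ']' -> SPECIAL
  pos 12: '\' -> SPECIAL
  pos 19: ')' -> SPECIAL
  pos 23: ']' -> SPECIAL
  pos 27: '{' -> SPECIAL
Special chars found: ['}', ']', '\\', ')', ']', '{']
Total: 6

6


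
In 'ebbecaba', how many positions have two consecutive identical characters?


Looking for consecutive identical characters in 'ebbecaba':
  pos 0-1: 'e' vs 'b' -> different
  pos 1-2: 'b' vs 'b' -> MATCH ('bb')
  pos 2-3: 'b' vs 'e' -> different
  pos 3-4: 'e' vs 'c' -> different
  pos 4-5: 'c' vs 'a' -> different
  pos 5-6: 'a' vs 'b' -> different
  pos 6-7: 'b' vs 'a' -> different
Consecutive identical pairs: ['bb']
Count: 1

1


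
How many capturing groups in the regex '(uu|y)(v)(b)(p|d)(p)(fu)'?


To count capturing groups, count each '(' that starts a group.
Pattern: '(uu|y)(v)(b)(p|d)(p)(fu)'
Walking through the pattern:
  Position 0: '(' -> group #1
  Position 6: '(' -> group #2
  Position 9: '(' -> group #3
  Position 12: '(' -> group #4
  Position 17: '(' -> group #5
  Position 20: '(' -> group #6
Total capturing groups: 6

6


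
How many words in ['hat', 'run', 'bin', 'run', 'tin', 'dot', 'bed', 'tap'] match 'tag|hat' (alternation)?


Alternation 'tag|hat' matches either 'tag' or 'hat'.
Checking each word:
  'hat' -> MATCH
  'run' -> no
  'bin' -> no
  'run' -> no
  'tin' -> no
  'dot' -> no
  'bed' -> no
  'tap' -> no
Matches: ['hat']
Count: 1

1


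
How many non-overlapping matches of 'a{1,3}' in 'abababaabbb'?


Pattern 'a{1,3}' matches between 1 and 3 consecutive a's (greedy).
String: 'abababaabbb'
Finding runs of a's and applying greedy matching:
  Run at pos 0: 'a' (length 1)
  Run at pos 2: 'a' (length 1)
  Run at pos 4: 'a' (length 1)
  Run at pos 6: 'aa' (length 2)
Matches: ['a', 'a', 'a', 'aa']
Count: 4

4


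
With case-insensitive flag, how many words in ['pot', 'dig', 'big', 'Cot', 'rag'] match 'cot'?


Case-insensitive matching: compare each word's lowercase form to 'cot'.
  'pot' -> lower='pot' -> no
  'dig' -> lower='dig' -> no
  'big' -> lower='big' -> no
  'Cot' -> lower='cot' -> MATCH
  'rag' -> lower='rag' -> no
Matches: ['Cot']
Count: 1

1


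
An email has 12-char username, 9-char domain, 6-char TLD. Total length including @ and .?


An email address has format: username@domain.tld
Username length: 12
'@' character: 1
Domain length: 9
'.' character: 1
TLD length: 6
Total = 12 + 1 + 9 + 1 + 6 = 29

29


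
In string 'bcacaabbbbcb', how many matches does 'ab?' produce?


Pattern 'ab?' matches 'a' optionally followed by 'b'.
String: 'bcacaabbbbcb'
Scanning left to right for 'a' then checking next char:
  Match 1: 'a' (a not followed by b)
  Match 2: 'a' (a not followed by b)
  Match 3: 'ab' (a followed by b)
Total matches: 3

3


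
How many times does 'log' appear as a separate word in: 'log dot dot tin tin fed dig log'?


Scanning each word for exact match 'log':
  Word 1: 'log' -> MATCH
  Word 2: 'dot' -> no
  Word 3: 'dot' -> no
  Word 4: 'tin' -> no
  Word 5: 'tin' -> no
  Word 6: 'fed' -> no
  Word 7: 'dig' -> no
  Word 8: 'log' -> MATCH
Total matches: 2

2


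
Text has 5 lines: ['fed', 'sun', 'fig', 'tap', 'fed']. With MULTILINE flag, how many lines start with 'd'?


With MULTILINE flag, ^ matches the start of each line.
Lines: ['fed', 'sun', 'fig', 'tap', 'fed']
Checking which lines start with 'd':
  Line 1: 'fed' -> no
  Line 2: 'sun' -> no
  Line 3: 'fig' -> no
  Line 4: 'tap' -> no
  Line 5: 'fed' -> no
Matching lines: []
Count: 0

0


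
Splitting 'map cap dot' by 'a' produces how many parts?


Splitting by 'a' breaks the string at each occurrence of the separator.
Text: 'map cap dot'
Parts after split:
  Part 1: 'm'
  Part 2: 'p c'
  Part 3: 'p dot'
Total parts: 3

3


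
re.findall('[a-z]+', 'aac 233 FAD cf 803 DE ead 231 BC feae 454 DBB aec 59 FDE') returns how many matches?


Pattern '[a-z]+' finds one or more lowercase letters.
Text: 'aac 233 FAD cf 803 DE ead 231 BC feae 454 DBB aec 59 FDE'
Scanning for matches:
  Match 1: 'aac'
  Match 2: 'cf'
  Match 3: 'ead'
  Match 4: 'feae'
  Match 5: 'aec'
Total matches: 5

5


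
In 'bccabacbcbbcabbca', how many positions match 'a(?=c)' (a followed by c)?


Lookahead 'a(?=c)' matches 'a' only when followed by 'c'.
String: 'bccabacbcbbcabbca'
Checking each position where char is 'a':
  pos 3: 'a' -> no (next='b')
  pos 5: 'a' -> MATCH (next='c')
  pos 12: 'a' -> no (next='b')
Matching positions: [5]
Count: 1

1


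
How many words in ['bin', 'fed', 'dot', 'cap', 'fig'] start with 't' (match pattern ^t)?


Pattern ^t anchors to start of word. Check which words begin with 't':
  'bin' -> no
  'fed' -> no
  'dot' -> no
  'cap' -> no
  'fig' -> no
Matching words: []
Count: 0

0


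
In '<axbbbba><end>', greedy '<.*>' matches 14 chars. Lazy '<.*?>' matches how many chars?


Greedy '<.*>' tries to match as MUCH as possible.
Lazy '<.*?>' tries to match as LITTLE as possible.

String: '<axbbbba><end>'
Greedy '<.*>' starts at first '<' and extends to the LAST '>': '<axbbbba><end>' (14 chars)
Lazy '<.*?>' starts at first '<' and stops at the FIRST '>': '<axbbbba>' (9 chars)

9


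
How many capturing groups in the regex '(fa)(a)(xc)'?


To count capturing groups, count each '(' that starts a group.
Pattern: '(fa)(a)(xc)'
Walking through the pattern:
  Position 0: '(' -> group #1
  Position 4: '(' -> group #2
  Position 7: '(' -> group #3
Total capturing groups: 3

3


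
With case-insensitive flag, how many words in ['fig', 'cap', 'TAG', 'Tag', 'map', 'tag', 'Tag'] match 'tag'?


Case-insensitive matching: compare each word's lowercase form to 'tag'.
  'fig' -> lower='fig' -> no
  'cap' -> lower='cap' -> no
  'TAG' -> lower='tag' -> MATCH
  'Tag' -> lower='tag' -> MATCH
  'map' -> lower='map' -> no
  'tag' -> lower='tag' -> MATCH
  'Tag' -> lower='tag' -> MATCH
Matches: ['TAG', 'Tag', 'tag', 'Tag']
Count: 4

4


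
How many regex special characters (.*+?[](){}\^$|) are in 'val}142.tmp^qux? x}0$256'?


Regex special characters are: . * + ? [ ] ( ) { } \ ^ $ |
Scanning 'val}142.tmp^qux? x}0$256':
  pos 3: '}' -> SPECIAL
  pos 7: '.' -> SPECIAL
  pos 11: '^' -> SPECIAL
  pos 15: '?' -> SPECIAL
  pos 18: '}' -> SPECIAL
  pos 20: '$' -> SPECIAL
Special chars found: ['}', '.', '^', '?', '}', '$']
Total: 6

6


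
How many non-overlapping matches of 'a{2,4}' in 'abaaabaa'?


Pattern 'a{2,4}' matches between 2 and 4 consecutive a's (greedy).
String: 'abaaabaa'
Finding runs of a's and applying greedy matching:
  Run at pos 0: 'a' (length 1)
  Run at pos 2: 'aaa' (length 3)
  Run at pos 6: 'aa' (length 2)
Matches: ['aaa', 'aa']
Count: 2

2


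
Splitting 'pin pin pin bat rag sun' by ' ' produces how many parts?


Splitting by ' ' breaks the string at each occurrence of the separator.
Text: 'pin pin pin bat rag sun'
Parts after split:
  Part 1: 'pin'
  Part 2: 'pin'
  Part 3: 'pin'
  Part 4: 'bat'
  Part 5: 'rag'
  Part 6: 'sun'
Total parts: 6

6


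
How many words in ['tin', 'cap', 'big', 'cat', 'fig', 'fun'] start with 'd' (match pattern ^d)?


Pattern ^d anchors to start of word. Check which words begin with 'd':
  'tin' -> no
  'cap' -> no
  'big' -> no
  'cat' -> no
  'fig' -> no
  'fun' -> no
Matching words: []
Count: 0

0


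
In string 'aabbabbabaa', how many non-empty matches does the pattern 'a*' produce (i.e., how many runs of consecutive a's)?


Pattern 'a*' matches zero or more a's. We want non-empty runs of consecutive a's.
String: 'aabbabbabaa'
Walking through the string to find runs of a's:
  Run 1: positions 0-1 -> 'aa'
  Run 2: positions 4-4 -> 'a'
  Run 3: positions 7-7 -> 'a'
  Run 4: positions 9-10 -> 'aa'
Non-empty runs found: ['aa', 'a', 'a', 'aa']
Count: 4

4


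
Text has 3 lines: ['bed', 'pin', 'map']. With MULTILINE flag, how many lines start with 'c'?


With MULTILINE flag, ^ matches the start of each line.
Lines: ['bed', 'pin', 'map']
Checking which lines start with 'c':
  Line 1: 'bed' -> no
  Line 2: 'pin' -> no
  Line 3: 'map' -> no
Matching lines: []
Count: 0

0


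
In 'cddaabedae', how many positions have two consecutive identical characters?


Looking for consecutive identical characters in 'cddaabedae':
  pos 0-1: 'c' vs 'd' -> different
  pos 1-2: 'd' vs 'd' -> MATCH ('dd')
  pos 2-3: 'd' vs 'a' -> different
  pos 3-4: 'a' vs 'a' -> MATCH ('aa')
  pos 4-5: 'a' vs 'b' -> different
  pos 5-6: 'b' vs 'e' -> different
  pos 6-7: 'e' vs 'd' -> different
  pos 7-8: 'd' vs 'a' -> different
  pos 8-9: 'a' vs 'e' -> different
Consecutive identical pairs: ['dd', 'aa']
Count: 2

2


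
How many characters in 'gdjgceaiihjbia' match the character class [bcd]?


Character class [bcd] matches any of: {b, c, d}
Scanning string 'gdjgceaiihjbia' character by character:
  pos 0: 'g' -> no
  pos 1: 'd' -> MATCH
  pos 2: 'j' -> no
  pos 3: 'g' -> no
  pos 4: 'c' -> MATCH
  pos 5: 'e' -> no
  pos 6: 'a' -> no
  pos 7: 'i' -> no
  pos 8: 'i' -> no
  pos 9: 'h' -> no
  pos 10: 'j' -> no
  pos 11: 'b' -> MATCH
  pos 12: 'i' -> no
  pos 13: 'a' -> no
Total matches: 3

3


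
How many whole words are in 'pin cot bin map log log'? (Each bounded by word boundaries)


Word boundaries (\b) mark the start/end of each word.
Text: 'pin cot bin map log log'
Splitting by whitespace:
  Word 1: 'pin'
  Word 2: 'cot'
  Word 3: 'bin'
  Word 4: 'map'
  Word 5: 'log'
  Word 6: 'log'
Total whole words: 6

6


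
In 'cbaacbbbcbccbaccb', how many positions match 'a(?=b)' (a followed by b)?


Lookahead 'a(?=b)' matches 'a' only when followed by 'b'.
String: 'cbaacbbbcbccbaccb'
Checking each position where char is 'a':
  pos 2: 'a' -> no (next='a')
  pos 3: 'a' -> no (next='c')
  pos 13: 'a' -> no (next='c')
Matching positions: []
Count: 0

0


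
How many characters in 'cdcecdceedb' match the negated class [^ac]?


Negated class [^ac] matches any char NOT in {a, c}
Scanning 'cdcecdceedb':
  pos 0: 'c' -> no (excluded)
  pos 1: 'd' -> MATCH
  pos 2: 'c' -> no (excluded)
  pos 3: 'e' -> MATCH
  pos 4: 'c' -> no (excluded)
  pos 5: 'd' -> MATCH
  pos 6: 'c' -> no (excluded)
  pos 7: 'e' -> MATCH
  pos 8: 'e' -> MATCH
  pos 9: 'd' -> MATCH
  pos 10: 'b' -> MATCH
Total matches: 7

7


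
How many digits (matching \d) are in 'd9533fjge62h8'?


\d matches any digit 0-9.
Scanning 'd9533fjge62h8':
  pos 1: '9' -> DIGIT
  pos 2: '5' -> DIGIT
  pos 3: '3' -> DIGIT
  pos 4: '3' -> DIGIT
  pos 9: '6' -> DIGIT
  pos 10: '2' -> DIGIT
  pos 12: '8' -> DIGIT
Digits found: ['9', '5', '3', '3', '6', '2', '8']
Total: 7

7
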